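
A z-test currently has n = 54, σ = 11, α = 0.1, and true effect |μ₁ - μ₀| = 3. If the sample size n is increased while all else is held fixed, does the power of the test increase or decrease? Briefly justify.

Power increases: a larger n shrinks the standard error σ/√n, moving the sampling distribution under H₁ further from the critical value.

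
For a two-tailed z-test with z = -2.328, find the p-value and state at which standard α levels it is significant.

p = 2·P(Z > |-2.328|) = 2·(1 - Φ(2.328)) ≈ 0.0199. Significant at α = 0.1; Significant at α = 0.05.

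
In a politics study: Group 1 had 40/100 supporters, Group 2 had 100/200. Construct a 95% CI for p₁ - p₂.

p̂₁ = 0.4, p̂₂ = 0.5. Difference = -0.1. CI = (-0.218, 0.018)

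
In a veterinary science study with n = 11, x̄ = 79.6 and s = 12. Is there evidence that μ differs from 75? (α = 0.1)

t = (x̄ - μ₀)/(s/√n) = (79.6 - 75)/(12/√11) = 1.271. df = 10, critical t = ±1.812. Fail to reject H₀.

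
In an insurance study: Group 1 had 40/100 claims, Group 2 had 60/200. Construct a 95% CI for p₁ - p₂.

p̂₁ = 0.4, p̂₂ = 0.3. Difference = 0.1. CI = (-0.015, 0.215)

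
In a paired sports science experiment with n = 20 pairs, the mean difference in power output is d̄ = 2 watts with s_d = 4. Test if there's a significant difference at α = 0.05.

t = d̄/(s_d/√n) = 2/(4/√20) = 2.236. df = 19, critical t = ±2.093. Reject H₀.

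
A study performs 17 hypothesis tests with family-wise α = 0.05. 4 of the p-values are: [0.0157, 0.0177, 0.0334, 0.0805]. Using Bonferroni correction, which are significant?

Bonferroni α = 0.05/17 = 0.00294. None of the given p-values are significant.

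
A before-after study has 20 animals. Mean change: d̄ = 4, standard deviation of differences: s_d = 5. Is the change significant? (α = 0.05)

t = d̄/(s_d/√n) = 4/(5/√20) = 3.578. df = 19, critical t = ±2.093. Reject H₀.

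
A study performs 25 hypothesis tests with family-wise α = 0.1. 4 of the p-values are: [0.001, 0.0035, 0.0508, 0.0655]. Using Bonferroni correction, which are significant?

Bonferroni α = 0.1/25 = 0.004. Significant p-values: [0.001, 0.0035]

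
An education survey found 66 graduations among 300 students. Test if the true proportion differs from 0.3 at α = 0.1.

p̂ = 0.22, p₀ = 0.3. z = (p̂ - p₀)/√(p₀(1-p₀)/n) = -3.024. Critical: ±1.645. Reject H₀.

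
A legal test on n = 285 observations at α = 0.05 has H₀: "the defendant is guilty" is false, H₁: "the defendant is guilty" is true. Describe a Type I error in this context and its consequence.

Type I error: rejecting H₀ when it is true — concluding that the defendant is guilty when in fact it is not. Consequence: convicting an innocent person.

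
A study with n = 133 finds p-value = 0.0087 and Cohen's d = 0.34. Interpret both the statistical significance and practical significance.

Statistically significant (p = 0.0087 < 0.05). Cohen's d = 0.34 indicates a small effect size. Both statistical and practical significance should be considered.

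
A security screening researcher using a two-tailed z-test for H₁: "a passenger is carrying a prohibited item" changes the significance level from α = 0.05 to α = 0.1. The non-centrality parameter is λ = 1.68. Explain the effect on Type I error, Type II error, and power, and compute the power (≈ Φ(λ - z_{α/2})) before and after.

Increasing α from 0.05 to 0.1:
• Type I error rate increases (α is the Type I rate by definition).
• Critical value moves from z_{α/2} = 1.96 to 1.645, so power = Φ(λ - z_{α/2}) goes from Φ(1.68 - 1.96) = 0.39 to Φ(1.68 - 1.645) = 0.514.
• Type II error rate β = 1 - power therefore decreases (0.61 → 0.486).
Appropriate when false negatives are costly — here, letting a prohibited item through — security breach.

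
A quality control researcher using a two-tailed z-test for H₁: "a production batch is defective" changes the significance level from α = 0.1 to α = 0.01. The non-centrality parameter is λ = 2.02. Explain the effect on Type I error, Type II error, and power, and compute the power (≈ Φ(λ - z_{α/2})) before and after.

Decreasing α from 0.1 to 0.01:
• Type I error rate decreases (α is the Type I rate by definition).
• Critical value moves from z_{α/2} = 1.645 to 2.576, so power = Φ(λ - z_{α/2}) goes from Φ(2.02 - 1.645) = 0.646 to Φ(2.02 - 2.576) = 0.289.
• Type II error rate β = 1 - power therefore increases (0.354 → 0.711).
Appropriate when false positives are costly — here, scrapping a good batch — wasted material and cost for no reason.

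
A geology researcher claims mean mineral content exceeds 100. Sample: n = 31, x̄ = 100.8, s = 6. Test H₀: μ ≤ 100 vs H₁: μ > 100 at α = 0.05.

t = (100.8 - 100)/(6/√31) = 0.742, df = 30. Critical t = 1.697. Fail to reject H₀.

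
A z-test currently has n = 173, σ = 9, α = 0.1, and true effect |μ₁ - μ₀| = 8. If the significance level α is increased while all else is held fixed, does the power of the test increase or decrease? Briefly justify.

Power increases: a larger α lowers the critical value, so more of the H₁ sampling distribution falls in the rejection region.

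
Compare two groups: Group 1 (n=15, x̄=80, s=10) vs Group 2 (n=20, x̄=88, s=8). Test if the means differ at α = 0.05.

Pooled sp = 8.9. t = -2.631, df = 33. Critical t = ±2.035. Reject H₀.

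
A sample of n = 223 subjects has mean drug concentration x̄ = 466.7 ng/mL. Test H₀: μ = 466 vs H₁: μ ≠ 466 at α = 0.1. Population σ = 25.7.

z = (x̄ - μ₀)/(σ/√n) = (466.7 - 466)/(25.7/√223) = 0.407. Critical value: ±1.645. Since |0.407| ≤ 1.645, Fail to reject H₀.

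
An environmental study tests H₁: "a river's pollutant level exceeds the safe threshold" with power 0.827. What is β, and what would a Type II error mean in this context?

β = 1 - power = 1 - 0.827 = 0.173. A Type II error is failing to reject H₀ when H₀ is false (false negative) — here, failing to conclude that a river's pollutant level exceeds the safe threshold when in fact it is true. Consequence: allowing unsafe pollution to continue.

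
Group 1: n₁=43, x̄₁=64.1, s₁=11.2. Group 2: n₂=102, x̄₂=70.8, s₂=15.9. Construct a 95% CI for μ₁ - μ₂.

Difference = -6.7. SE = √(11.2²/43 + 15.9²/102) = 2.323. CI = (-11.25, -2.15)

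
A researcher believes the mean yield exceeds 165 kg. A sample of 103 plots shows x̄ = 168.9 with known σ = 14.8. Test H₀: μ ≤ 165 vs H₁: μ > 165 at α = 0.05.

z = 2.674. Critical value: 1.645. Reject H₀.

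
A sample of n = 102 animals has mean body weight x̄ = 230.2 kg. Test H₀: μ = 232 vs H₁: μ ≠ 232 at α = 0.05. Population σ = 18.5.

z = (x̄ - μ₀)/(σ/√n) = (230.2 - 232)/(18.5/√102) = -0.983. Critical value: ±1.96. Since |-0.983| ≤ 1.96, Fail to reject H₀.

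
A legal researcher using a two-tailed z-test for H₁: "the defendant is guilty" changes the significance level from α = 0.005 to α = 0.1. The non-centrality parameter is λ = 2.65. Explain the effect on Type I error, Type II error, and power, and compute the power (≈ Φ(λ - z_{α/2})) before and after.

Increasing α from 0.005 to 0.1:
• Type I error rate increases (α is the Type I rate by definition).
• Critical value moves from z_{α/2} = 2.807 to 1.645, so power = Φ(λ - z_{α/2}) goes from Φ(2.65 - 2.807) = 0.438 to Φ(2.65 - 1.645) = 0.843.
• Type II error rate β = 1 - power therefore decreases (0.562 → 0.157).
Appropriate when false negatives are costly — here, acquitting a guilty person.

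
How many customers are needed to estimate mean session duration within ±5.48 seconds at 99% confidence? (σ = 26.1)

n = (z*σ/E)² = (2.576×26.1/5.48)² = 150.5 → n = 151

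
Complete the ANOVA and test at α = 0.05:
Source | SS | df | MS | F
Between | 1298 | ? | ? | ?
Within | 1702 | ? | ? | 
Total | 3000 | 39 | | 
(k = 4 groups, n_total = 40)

df_between = 3, df_within = 36. MS_between = 432.67, MS_within = 47.28. F = 9.152, F_crit ≈ 2.866. Reject H₀.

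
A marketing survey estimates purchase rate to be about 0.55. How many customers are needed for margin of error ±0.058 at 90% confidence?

n = z²p(1-p)/E² = 1.645²×0.55×0.45/0.058² = 199.1 → n = 200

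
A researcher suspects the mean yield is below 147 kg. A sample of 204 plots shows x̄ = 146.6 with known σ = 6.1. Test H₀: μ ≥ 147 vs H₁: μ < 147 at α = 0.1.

z = -0.937. Critical value: -1.28. Fail to reject H₀.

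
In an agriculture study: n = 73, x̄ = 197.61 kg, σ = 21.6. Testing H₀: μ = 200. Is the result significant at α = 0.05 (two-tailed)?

z = (197.61 - 200)/(21.6/√73) = -0.945. Since |z| ≤ 1.96, not significant at α = 0.05.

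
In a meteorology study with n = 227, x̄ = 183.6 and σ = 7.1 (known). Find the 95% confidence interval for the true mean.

CI = x̄ ± z*(σ/√n) = 183.6 ± 1.96(7.1/√227) = 183.6 ± 0.92 = (182.68, 184.52)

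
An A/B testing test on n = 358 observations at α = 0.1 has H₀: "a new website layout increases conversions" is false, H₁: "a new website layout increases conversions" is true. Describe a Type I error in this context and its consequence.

Type I error: rejecting H₀ when it is true — concluding that a new website layout increases conversions when in fact it is not. Consequence: rolling out a layout that doesn't actually help — wasted engineering effort.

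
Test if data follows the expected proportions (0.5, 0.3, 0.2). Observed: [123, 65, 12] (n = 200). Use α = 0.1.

Expected: [100.0, 60.0, 40.0]. χ² = 25.307. df = 2, critical = 4.605. Reject H₀.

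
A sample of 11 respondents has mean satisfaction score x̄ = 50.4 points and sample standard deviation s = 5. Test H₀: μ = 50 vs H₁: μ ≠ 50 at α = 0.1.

t = (x̄ - μ₀)/(s/√n) = (50.4 - 50)/(5/√11) = 0.265. df = 10, critical t = ±1.812. Fail to reject H₀.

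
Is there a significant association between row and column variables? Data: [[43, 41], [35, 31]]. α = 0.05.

χ² = 0.05. df = 1, critical = 3.841. Fail to reject H₀. No evidence of dependence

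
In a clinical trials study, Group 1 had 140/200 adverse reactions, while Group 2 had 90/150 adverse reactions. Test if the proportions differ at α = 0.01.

p̂₁ = 0.7, p̂₂ = 0.6, pooled p̂ = 0.657. z = 1.95. Critical: ±2.576. Fail to reject H₀.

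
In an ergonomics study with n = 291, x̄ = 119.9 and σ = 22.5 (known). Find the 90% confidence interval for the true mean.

CI = x̄ ± z*(σ/√n) = 119.9 ± 1.645(22.5/√291) = 119.9 ± 2.17 = (117.73, 122.07)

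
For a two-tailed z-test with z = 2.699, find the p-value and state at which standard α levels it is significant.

p = 2·P(Z > |2.699|) = 2·(1 - Φ(2.699)) ≈ 0.007. Significant at α = 0.1; Significant at α = 0.05; Significant at α = 0.01.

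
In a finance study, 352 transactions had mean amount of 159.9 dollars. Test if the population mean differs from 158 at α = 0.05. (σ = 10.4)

z = (x̄ - μ₀)/(σ/√n) = (159.9 - 158)/(10.4/√352) = 3.428. Critical value: ±1.96. Since |3.428| > 1.96, Reject H₀.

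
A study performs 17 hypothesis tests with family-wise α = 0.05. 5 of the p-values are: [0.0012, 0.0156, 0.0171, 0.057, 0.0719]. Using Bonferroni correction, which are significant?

Bonferroni α = 0.05/17 = 0.00294. Significant p-values: [0.0012]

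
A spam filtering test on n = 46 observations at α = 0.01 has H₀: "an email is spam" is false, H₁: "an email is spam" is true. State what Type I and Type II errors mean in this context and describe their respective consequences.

Type I (false positive): concluding that an email is spam when it is not — a legitimate email is sent to the spam folder and the user misses it. Type II (false negative): failing to conclude that an email is spam when it is — a spam email lands in the inbox. Which is costlier depends on domain priorities and is a judgement call rather than a statistical fact.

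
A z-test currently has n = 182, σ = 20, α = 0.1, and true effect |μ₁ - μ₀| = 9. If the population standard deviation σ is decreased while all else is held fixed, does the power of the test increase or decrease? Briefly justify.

Power increases: a smaller σ shrinks the standard error σ/√n, moving the sampling distribution under H₁ further from the critical value.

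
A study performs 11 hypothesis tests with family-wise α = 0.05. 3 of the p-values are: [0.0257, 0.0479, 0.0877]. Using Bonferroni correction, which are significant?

Bonferroni α = 0.05/11 = 0.00455. None of the given p-values are significant.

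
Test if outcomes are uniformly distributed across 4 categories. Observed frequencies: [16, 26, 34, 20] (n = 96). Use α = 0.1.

Expected = 24 each. χ² = Σ(O-E)²/E = 7.667. df = 3, critical value = 6.251. Reject H₀.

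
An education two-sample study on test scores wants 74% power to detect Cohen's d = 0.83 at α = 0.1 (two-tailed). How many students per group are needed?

z_{α/2} = 1.645, z_β = Φ⁻¹(0.74) = 0.643. For large effect (d = 0.83): n per group = 2(z_{α/2} + z_β)²/d² = 2(1.645 + 0.643)²/0.83² = 15.2 → 16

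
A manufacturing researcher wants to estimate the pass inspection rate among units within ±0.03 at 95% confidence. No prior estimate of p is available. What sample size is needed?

Conservative approach: use p = 0.5 (maximizes p(1-p) = 0.25). n = z²(0.25)/E² = 1.96²×0.25/0.03² = 1067.1 → n = 1068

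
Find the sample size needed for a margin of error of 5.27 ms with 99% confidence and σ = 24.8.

n = (z*σ/E)² = (2.576×24.8/5.27)² = 147.0 → n = 147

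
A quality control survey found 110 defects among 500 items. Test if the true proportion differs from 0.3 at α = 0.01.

p̂ = 0.22, p₀ = 0.3. z = (p̂ - p₀)/√(p₀(1-p₀)/n) = -3.904. Critical: ±2.576. Reject H₀.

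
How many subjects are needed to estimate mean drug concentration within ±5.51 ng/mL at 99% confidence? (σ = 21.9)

n = (z*σ/E)² = (2.576×21.9/5.51)² = 104.8 → n = 105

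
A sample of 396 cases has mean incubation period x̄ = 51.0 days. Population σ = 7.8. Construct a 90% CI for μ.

CI = x̄ ± z*(σ/√n) = 51.0 ± 1.645(7.8/√396) = 51.0 ± 0.64 = (50.36, 51.64)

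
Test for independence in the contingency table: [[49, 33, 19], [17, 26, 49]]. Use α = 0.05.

χ² = 29.225. df = 2, critical = 5.991. Reject H₀. Variables are dependent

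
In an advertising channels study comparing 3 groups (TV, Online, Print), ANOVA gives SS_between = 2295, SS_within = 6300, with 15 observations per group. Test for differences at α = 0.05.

df_between = 2, df_within = 42. F = MS_between/MS_within = 1147.5/150.0 = 7.65. F_crit ≈ 3.22. Reject H₀. At least one mean differs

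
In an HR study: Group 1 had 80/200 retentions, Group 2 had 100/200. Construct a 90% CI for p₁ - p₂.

p̂₁ = 0.4, p̂₂ = 0.5. Difference = -0.1. CI = (-0.181, -0.019)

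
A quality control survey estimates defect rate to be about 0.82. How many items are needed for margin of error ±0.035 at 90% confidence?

n = z²p(1-p)/E² = 1.645²×0.82×0.18/0.035² = 326.05 → n = 327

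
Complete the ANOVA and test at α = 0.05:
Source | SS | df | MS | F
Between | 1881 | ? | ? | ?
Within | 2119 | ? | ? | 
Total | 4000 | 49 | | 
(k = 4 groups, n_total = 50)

df_between = 3, df_within = 46. MS_between = 627.0, MS_within = 46.07. F = 13.611, F_crit ≈ 2.807. Reject H₀.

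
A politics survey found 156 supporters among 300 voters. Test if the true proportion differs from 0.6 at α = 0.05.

p̂ = 0.52, p₀ = 0.6. z = (p̂ - p₀)/√(p₀(1-p₀)/n) = -2.828. Critical: ±1.96. Reject H₀.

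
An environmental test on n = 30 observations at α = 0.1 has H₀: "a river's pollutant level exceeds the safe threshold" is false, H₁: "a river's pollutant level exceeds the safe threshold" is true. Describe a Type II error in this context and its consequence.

Type II error: failing to reject H₀ when it is false — concluding that a river's pollutant level exceeds the safe threshold is not supported when in fact it is. Consequence: allowing unsafe pollution to continue.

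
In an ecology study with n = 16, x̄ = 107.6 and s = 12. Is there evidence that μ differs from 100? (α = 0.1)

t = (x̄ - μ₀)/(s/√n) = (107.6 - 100)/(12/√16) = 2.533. df = 15, critical t = ±1.753. Reject H₀.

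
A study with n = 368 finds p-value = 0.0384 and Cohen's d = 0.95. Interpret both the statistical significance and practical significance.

Statistically significant (p = 0.0384 < 0.05). Cohen's d = 0.95 indicates a large effect size. Both statistical and practical significance should be considered.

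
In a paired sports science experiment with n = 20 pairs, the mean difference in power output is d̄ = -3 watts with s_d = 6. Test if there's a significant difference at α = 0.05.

t = d̄/(s_d/√n) = -3/(6/√20) = -2.236. df = 19, critical t = ±2.093. Reject H₀.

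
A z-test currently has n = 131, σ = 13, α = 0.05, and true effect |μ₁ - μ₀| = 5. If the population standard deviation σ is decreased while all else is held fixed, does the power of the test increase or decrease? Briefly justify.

Power increases: a smaller σ shrinks the standard error σ/√n, moving the sampling distribution under H₁ further from the critical value.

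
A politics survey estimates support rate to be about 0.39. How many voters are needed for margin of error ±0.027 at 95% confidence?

n = z²p(1-p)/E² = 1.96²×0.39×0.61/0.027² = 1253.7 → n = 1254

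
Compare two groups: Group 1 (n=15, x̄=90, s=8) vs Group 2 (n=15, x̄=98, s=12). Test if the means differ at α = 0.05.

Pooled sp = 10.2. t = -2.148, df = 28. Critical t = ±2.048. Reject H₀.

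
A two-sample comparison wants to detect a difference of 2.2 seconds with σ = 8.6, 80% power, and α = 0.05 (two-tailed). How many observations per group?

n per group = 2(z_α/2 + z_β)²σ²/d² = 2×(1.96 + 0.84)²×8.6²/2.2² = 239.6 → n = 240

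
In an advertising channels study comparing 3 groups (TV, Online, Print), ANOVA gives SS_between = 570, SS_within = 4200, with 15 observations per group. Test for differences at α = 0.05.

df_between = 2, df_within = 42. F = MS_between/MS_within = 285.0/100.0 = 2.85. F_crit ≈ 3.22. Fail to reject H₀.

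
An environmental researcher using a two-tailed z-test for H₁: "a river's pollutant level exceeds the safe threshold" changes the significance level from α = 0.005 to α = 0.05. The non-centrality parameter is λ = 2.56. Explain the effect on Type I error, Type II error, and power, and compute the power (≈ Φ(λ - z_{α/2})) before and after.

Increasing α from 0.005 to 0.05:
• Type I error rate increases (α is the Type I rate by definition).
• Critical value moves from z_{α/2} = 2.807 to 1.96, so power = Φ(λ - z_{α/2}) goes from Φ(2.56 - 2.807) = 0.402 to Φ(2.56 - 1.96) = 0.726.
• Type II error rate β = 1 - power therefore decreases (0.598 → 0.274).
Appropriate when false negatives are costly — here, allowing unsafe pollution to continue.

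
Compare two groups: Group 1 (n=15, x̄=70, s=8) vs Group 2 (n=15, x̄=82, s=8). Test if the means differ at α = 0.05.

Pooled sp = 8.0. t = -4.108, df = 28. Critical t = ±2.048. Reject H₀.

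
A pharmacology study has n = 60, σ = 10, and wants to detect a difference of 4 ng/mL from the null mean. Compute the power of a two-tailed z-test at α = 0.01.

SE = σ/√n = 10/√60 = 1.291. Non-centrality λ = d/SE = 4/1.291 = 3.098. Power ≈ Φ(λ - z_{α/2}) = Φ(3.098 - 2.576) = Φ(0.522) = 0.699.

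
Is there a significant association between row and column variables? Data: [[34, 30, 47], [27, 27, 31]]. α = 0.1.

χ² = 0.808. df = 2, critical = 4.605. Fail to reject H₀. No evidence of dependence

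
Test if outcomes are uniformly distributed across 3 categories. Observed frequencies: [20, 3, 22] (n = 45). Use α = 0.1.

Expected = 15 each. χ² = Σ(O-E)²/E = 14.533. df = 2, critical value = 4.605. Reject H₀.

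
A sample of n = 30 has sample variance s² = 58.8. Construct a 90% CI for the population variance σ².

df = 29. χ²_{0.05} = 42.557, χ²_{0.95} = 17.708. CI for σ² = ((n-1)s²/χ²_{α/2}, (n-1)s²/χ²_{1-α/2}) = (29·58.8/42.557, 29·58.8/17.708) = (40.07, 96.3)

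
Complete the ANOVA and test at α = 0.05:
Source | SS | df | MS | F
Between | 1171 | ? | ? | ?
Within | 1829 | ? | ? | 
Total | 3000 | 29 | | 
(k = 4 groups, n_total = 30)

df_between = 3, df_within = 26. MS_between = 390.33, MS_within = 70.35. F = 5.549, F_crit ≈ 2.975. Reject H₀.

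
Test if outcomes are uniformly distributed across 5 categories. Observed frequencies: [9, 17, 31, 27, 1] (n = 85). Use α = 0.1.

Expected = 17 each. χ² = Σ(O-E)²/E = 36.235. df = 4, critical value = 7.779. Reject H₀.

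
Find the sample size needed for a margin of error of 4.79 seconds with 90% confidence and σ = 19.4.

n = (z*σ/E)² = (1.645×19.4/4.79)² = 44.4 → n = 45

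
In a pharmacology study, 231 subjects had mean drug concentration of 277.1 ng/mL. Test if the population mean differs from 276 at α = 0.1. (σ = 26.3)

z = (x̄ - μ₀)/(σ/√n) = (277.1 - 276)/(26.3/√231) = 0.636. Critical value: ±1.645. Since |0.636| ≤ 1.645, Fail to reject H₀.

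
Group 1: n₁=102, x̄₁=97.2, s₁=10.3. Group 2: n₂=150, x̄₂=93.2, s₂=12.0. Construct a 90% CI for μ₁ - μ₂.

Difference = 4.0. SE = √(10.3²/102 + 12.0²/150) = 1.414. CI = (1.67, 6.33)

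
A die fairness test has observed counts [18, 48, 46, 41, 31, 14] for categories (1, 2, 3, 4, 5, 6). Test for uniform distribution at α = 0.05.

Expected = 33 each. χ² = Σ(O-E)²/E = 31.758. df = 5, critical value = 11.07. Reject H₀.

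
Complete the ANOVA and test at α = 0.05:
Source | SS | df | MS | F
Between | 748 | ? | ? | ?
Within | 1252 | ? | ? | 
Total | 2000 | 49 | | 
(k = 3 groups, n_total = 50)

df_between = 2, df_within = 47. MS_between = 374.0, MS_within = 26.64. F = 14.04, F_crit ≈ 3.195. Reject H₀.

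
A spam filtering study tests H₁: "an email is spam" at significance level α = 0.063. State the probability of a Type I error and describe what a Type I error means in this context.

P(Type I error) = α = 0.063. A Type I error is rejecting H₀ when H₀ is actually true (false positive) — here, concluding that an email is spam when in fact this is not the case. Consequence: a legitimate email is sent to the spam folder and the user misses it.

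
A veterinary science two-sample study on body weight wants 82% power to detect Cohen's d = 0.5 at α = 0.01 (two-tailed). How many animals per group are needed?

z_{α/2} = 2.576, z_β = Φ⁻¹(0.82) = 0.915. For medium effect (d = 0.5): n per group = 2(z_{α/2} + z_β)²/d² = 2(2.576 + 0.915)²/0.5² = 97.5 → 98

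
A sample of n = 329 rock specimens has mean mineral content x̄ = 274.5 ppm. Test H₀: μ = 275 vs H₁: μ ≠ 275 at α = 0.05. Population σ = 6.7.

z = (x̄ - μ₀)/(σ/√n) = (274.5 - 275)/(6.7/√329) = -1.354. Critical value: ±1.96. Since |-1.354| ≤ 1.96, Fail to reject H₀.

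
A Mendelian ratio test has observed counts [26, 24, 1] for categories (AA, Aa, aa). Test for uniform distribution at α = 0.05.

Expected = 17 each. χ² = Σ(O-E)²/E = 22.706. df = 2, critical value = 5.991. Reject H₀.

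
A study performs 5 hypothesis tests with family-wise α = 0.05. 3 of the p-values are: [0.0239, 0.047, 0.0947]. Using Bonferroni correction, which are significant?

Bonferroni α = 0.05/5 = 0.01. None of the given p-values are significant.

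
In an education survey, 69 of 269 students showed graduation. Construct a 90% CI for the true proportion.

p̂ = 0.257. CI = p̂ ± z*√(p̂(1-p̂)/n) = (0.213, 0.3)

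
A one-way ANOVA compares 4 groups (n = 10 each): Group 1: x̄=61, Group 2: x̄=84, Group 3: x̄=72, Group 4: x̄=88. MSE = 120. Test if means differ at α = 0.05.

Grand mean = 76.25. SS_between = 4487.5, MS_between = 1495.83. F = 12.465, F_crit ≈ 2.866. Reject H₀.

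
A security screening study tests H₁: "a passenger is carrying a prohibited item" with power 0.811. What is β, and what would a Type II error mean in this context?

β = 1 - power = 1 - 0.811 = 0.189. A Type II error is failing to reject H₀ when H₀ is false (false negative) — here, failing to conclude that a passenger is carrying a prohibited item when in fact it is true. Consequence: letting a prohibited item through — security breach.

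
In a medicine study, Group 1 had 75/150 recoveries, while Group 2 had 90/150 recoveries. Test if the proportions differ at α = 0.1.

p̂₁ = 0.5, p̂₂ = 0.6, pooled p̂ = 0.55. z = -1.741. Critical: ±1.645. Reject H₀.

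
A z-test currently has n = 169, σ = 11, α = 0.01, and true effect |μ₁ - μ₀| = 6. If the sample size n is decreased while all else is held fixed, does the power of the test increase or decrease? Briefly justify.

Power decreases: a smaller n inflates the standard error σ/√n, pulling the sampling distribution under H₁ back toward the critical value.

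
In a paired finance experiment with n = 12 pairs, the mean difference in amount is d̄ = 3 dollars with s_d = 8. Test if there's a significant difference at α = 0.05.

t = d̄/(s_d/√n) = 3/(8/√12) = 1.299. df = 11, critical t = ±2.201. Fail to reject H₀.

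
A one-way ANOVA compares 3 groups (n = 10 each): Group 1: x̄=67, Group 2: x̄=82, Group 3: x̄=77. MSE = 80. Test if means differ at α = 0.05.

Grand mean = 75.33. SS_between = 1166.67, MS_between = 583.33. F = 7.292, F_crit ≈ 3.354. Reject H₀.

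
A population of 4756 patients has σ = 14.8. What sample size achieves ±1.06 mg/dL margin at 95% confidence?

Without FPC: n₀ = (1.96×14.8/1.06)² = 748.9. With FPC: n = n₀N/(n₀+N-1) = 647.1 → n = 648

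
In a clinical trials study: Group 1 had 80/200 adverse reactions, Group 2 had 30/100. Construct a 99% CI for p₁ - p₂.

p̂₁ = 0.4, p̂₂ = 0.3. Difference = 0.1. CI = (-0.048, 0.248)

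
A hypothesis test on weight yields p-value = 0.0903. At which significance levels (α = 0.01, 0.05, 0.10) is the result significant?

p = 0.0903. Significant at: α = 0.1.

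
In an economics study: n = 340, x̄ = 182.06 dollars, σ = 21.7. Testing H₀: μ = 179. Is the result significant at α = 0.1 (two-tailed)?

z = (182.06 - 179)/(21.7/√340) = 2.6. Since |z| > 1.645, significant at α = 0.1.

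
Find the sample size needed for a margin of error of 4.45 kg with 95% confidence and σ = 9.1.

n = (z*σ/E)² = (1.96×9.1/4.45)² = 16.1 → n = 17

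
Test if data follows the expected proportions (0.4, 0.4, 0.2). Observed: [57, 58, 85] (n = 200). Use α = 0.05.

Expected: [80.0, 80.0, 40.0]. χ² = 63.288. df = 2, critical = 5.991. Reject H₀.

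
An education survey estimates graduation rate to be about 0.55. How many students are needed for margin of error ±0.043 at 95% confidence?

n = z²p(1-p)/E² = 1.96²×0.55×0.45/0.043² = 514.2 → n = 515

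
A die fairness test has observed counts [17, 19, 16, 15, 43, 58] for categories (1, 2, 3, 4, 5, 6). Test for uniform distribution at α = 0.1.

Expected = 28 each. χ² = Σ(O-E)²/E = 58.571. df = 5, critical value = 9.236. Reject H₀.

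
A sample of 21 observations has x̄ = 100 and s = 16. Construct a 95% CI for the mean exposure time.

CI = x̄ ± t*(s/√n) = 100 ± 2.086(16/√21) = (92.72, 107.28)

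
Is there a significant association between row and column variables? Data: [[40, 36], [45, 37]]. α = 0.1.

χ² = 0.08. df = 1, critical = 2.706. Fail to reject H₀. No evidence of dependence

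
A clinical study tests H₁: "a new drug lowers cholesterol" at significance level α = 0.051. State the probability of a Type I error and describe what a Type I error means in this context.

P(Type I error) = α = 0.051. A Type I error is rejecting H₀ when H₀ is actually true (false positive) — here, concluding that a new drug lowers cholesterol when in fact this is not the case. Consequence: approving an ineffective drug — patients take a useless medication and may skip effective alternatives.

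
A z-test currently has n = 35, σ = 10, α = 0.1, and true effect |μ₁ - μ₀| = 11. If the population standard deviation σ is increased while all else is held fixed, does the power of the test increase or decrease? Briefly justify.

Power decreases: a larger σ inflates the standard error σ/√n, pulling the sampling distribution under H₁ back toward the critical value.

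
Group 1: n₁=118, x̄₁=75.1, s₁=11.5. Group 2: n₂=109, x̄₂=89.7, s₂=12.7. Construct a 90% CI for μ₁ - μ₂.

Difference = -14.6. SE = √(11.5²/118 + 12.7²/109) = 1.613. CI = (-17.25, -11.95)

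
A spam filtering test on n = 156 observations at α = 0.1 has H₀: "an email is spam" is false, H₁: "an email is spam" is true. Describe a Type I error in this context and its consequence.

Type I error: rejecting H₀ when it is true — concluding that an email is spam when in fact it is not. Consequence: a legitimate email is sent to the spam folder and the user misses it.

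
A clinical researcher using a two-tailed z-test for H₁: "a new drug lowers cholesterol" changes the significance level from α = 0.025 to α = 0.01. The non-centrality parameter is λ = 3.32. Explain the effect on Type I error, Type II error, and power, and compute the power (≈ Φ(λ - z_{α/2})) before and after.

Decreasing α from 0.025 to 0.01:
• Type I error rate decreases (α is the Type I rate by definition).
• Critical value moves from z_{α/2} = 2.241 to 2.576, so power = Φ(λ - z_{α/2}) goes from Φ(3.32 - 2.241) = 0.86 to Φ(3.32 - 2.576) = 0.772.
• Type II error rate β = 1 - power therefore increases (0.14 → 0.228).
Appropriate when false positives are costly — here, approving an ineffective drug — patients take a useless medication and may skip effective alternatives.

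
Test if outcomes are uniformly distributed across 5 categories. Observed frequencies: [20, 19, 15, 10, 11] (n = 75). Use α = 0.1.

Expected = 15 each. χ² = Σ(O-E)²/E = 5.467. df = 4, critical value = 7.779. Fail to reject H₀.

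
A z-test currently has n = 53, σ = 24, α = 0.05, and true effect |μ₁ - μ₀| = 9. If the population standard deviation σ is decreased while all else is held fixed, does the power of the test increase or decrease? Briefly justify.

Power increases: a smaller σ shrinks the standard error σ/√n, moving the sampling distribution under H₁ further from the critical value.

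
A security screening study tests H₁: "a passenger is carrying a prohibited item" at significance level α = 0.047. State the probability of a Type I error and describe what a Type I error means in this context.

P(Type I error) = α = 0.047. A Type I error is rejecting H₀ when H₀ is actually true (false positive) — here, concluding that a passenger is carrying a prohibited item when in fact this is not the case. Consequence: detaining an innocent passenger — delay and inconvenience.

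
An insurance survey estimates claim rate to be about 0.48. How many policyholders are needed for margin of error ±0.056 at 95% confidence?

n = z²p(1-p)/E² = 1.96²×0.48×0.52/0.056² = 305.8 → n = 306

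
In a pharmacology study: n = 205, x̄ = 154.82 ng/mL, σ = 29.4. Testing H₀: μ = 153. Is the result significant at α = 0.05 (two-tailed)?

z = (154.82 - 153)/(29.4/√205) = 0.886. Since |z| ≤ 1.96, not significant at α = 0.05.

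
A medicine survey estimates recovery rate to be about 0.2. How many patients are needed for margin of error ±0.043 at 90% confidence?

n = z²p(1-p)/E² = 1.645²×0.2×0.8/0.043² = 234.2 → n = 235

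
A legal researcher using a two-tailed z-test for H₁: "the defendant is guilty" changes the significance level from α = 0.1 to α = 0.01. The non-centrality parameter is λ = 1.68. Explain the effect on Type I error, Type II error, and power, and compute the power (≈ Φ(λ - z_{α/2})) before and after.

Decreasing α from 0.1 to 0.01:
• Type I error rate decreases (α is the Type I rate by definition).
• Critical value moves from z_{α/2} = 1.645 to 2.576, so power = Φ(λ - z_{α/2}) goes from Φ(1.68 - 1.645) = 0.514 to Φ(1.68 - 2.576) = 0.185.
• Type II error rate β = 1 - power therefore increases (0.486 → 0.815).
Appropriate when false positives are costly — here, convicting an innocent person.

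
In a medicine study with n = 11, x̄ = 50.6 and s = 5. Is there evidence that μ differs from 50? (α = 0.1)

t = (x̄ - μ₀)/(s/√n) = (50.6 - 50)/(5/√11) = 0.398. df = 10, critical t = ±1.812. Fail to reject H₀.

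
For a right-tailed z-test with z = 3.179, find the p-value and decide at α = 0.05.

p = P(Z > 3.179) = 1 - Φ(3.179) ≈ 0.0007. Since p < 0.05, reject H₀ (significant) at α = 0.05.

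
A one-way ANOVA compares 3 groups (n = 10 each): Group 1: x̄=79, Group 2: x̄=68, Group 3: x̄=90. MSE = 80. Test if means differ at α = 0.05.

Grand mean = 79.0. SS_between = 2420.0, MS_between = 1210.0. F = 15.125, F_crit ≈ 3.354. Reject H₀.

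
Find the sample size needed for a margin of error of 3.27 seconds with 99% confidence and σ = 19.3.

n = (z*σ/E)² = (2.576×19.3/3.27)² = 231.2 → n = 232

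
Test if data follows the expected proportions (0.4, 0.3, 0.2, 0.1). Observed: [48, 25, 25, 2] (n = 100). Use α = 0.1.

Expected: [40.0, 30.0, 20.0, 10.0]. χ² = 10.083. df = 3, critical = 6.251. Reject H₀.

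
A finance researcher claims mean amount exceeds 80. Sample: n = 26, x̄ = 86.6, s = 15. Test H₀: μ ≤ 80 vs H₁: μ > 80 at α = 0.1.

t = (86.6 - 80)/(15/√26) = 2.244, df = 25. Critical t = 1.316. Reject H₀.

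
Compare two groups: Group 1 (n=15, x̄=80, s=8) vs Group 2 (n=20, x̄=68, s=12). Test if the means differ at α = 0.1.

Pooled sp = 10.49. t = 3.349, df = 33. Critical t = ±1.692. Reject H₀.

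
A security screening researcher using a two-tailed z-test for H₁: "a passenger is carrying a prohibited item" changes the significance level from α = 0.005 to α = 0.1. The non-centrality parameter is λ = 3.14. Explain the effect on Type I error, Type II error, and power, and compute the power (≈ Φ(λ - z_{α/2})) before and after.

Increasing α from 0.005 to 0.1:
• Type I error rate increases (α is the Type I rate by definition).
• Critical value moves from z_{α/2} = 2.807 to 1.645, so power = Φ(λ - z_{α/2}) goes from Φ(3.14 - 2.807) = 0.63 to Φ(3.14 - 1.645) = 0.933.
• Type II error rate β = 1 - power therefore decreases (0.37 → 0.067).
Appropriate when false negatives are costly — here, letting a prohibited item through — security breach.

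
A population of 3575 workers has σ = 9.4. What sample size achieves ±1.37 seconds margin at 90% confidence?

Without FPC: n₀ = (1.645×9.4/1.37)² = 127.393. With FPC: n = n₀N/(n₀+N-1) = 123.04 → n = 124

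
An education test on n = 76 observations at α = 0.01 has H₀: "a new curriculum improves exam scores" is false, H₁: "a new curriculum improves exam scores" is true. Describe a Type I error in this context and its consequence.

Type I error: rejecting H₀ when it is true — concluding that a new curriculum improves exam scores when in fact it is not. Consequence: adopting a curriculum that gives no real benefit — disruption for nothing.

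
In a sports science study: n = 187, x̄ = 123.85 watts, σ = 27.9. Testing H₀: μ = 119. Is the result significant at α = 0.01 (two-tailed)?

z = (123.85 - 119)/(27.9/√187) = 2.377. Since |z| ≤ 2.576, not significant at α = 0.01.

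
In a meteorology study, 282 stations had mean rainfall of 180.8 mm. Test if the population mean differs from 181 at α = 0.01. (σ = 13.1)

z = (x̄ - μ₀)/(σ/√n) = (180.8 - 181)/(13.1/√282) = -0.256. Critical value: ±2.576. Since |-0.256| ≤ 2.576, Fail to reject H₀.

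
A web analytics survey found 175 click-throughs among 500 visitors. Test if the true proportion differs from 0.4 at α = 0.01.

p̂ = 0.35, p₀ = 0.4. z = (p̂ - p₀)/√(p₀(1-p₀)/n) = -2.282. Critical: ±2.576. Fail to reject H₀.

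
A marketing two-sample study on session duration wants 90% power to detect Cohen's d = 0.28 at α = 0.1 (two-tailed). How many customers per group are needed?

z_{α/2} = 1.645, z_β = Φ⁻¹(0.9) = 1.282. For small effect (d = 0.28): n per group = 2(z_{α/2} + z_β)²/d² = 2(1.645 + 1.282)²/0.28² = 218.6 → 219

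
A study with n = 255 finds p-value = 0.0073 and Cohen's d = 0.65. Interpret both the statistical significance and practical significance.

Statistically significant (p = 0.0073 < 0.05). Cohen's d = 0.65 indicates a medium effect size. Both statistical and practical significance should be considered.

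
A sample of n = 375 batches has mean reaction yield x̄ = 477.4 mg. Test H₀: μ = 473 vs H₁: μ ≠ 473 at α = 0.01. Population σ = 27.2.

z = (x̄ - μ₀)/(σ/√n) = (477.4 - 473)/(27.2/√375) = 3.133. Critical value: ±2.576. Since |3.133| > 2.576, Reject H₀.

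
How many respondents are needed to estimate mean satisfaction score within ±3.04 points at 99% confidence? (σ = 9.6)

n = (z*σ/E)² = (2.576×9.6/3.04)² = 66.2 → n = 67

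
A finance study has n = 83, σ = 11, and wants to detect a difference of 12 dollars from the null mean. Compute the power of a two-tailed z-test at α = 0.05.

SE = σ/√n = 11/√83 = 1.207. Non-centrality λ = d/SE = 12/1.207 = 9.939. Power ≈ Φ(λ - z_{α/2}) = Φ(9.939 - 1.96) = Φ(7.979) = 1.0.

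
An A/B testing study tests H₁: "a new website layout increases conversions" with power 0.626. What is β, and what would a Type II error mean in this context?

β = 1 - power = 1 - 0.626 = 0.374. A Type II error is failing to reject H₀ when H₀ is false (false negative) — here, failing to conclude that a new website layout increases conversions when in fact it is true. Consequence: discarding a layout that would have improved conversions — lost revenue.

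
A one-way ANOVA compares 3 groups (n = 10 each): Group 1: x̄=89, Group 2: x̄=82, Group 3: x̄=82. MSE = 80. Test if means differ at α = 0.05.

Grand mean = 84.33. SS_between = 326.67, MS_between = 163.33. F = 2.042, F_crit ≈ 3.354. Fail to reject H₀.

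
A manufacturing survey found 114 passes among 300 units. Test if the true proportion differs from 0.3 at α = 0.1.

p̂ = 0.38, p₀ = 0.3. z = (p̂ - p₀)/√(p₀(1-p₀)/n) = 3.024. Critical: ±1.645. Reject H₀.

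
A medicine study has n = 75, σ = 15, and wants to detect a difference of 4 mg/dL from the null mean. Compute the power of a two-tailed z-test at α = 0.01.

SE = σ/√n = 15/√75 = 1.732. Non-centrality λ = d/SE = 4/1.732 = 2.309. Power ≈ Φ(λ - z_{α/2}) = Φ(2.309 - 2.576) = Φ(-0.267) = 0.395.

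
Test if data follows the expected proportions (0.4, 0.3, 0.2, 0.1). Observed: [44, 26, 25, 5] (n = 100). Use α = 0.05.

Expected: [40.0, 30.0, 20.0, 10.0]. χ² = 4.683. df = 3, critical = 7.815. Fail to reject H₀.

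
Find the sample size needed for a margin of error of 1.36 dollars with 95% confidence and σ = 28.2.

n = (z*σ/E)² = (1.96×28.2/1.36)² = 1651.7 → n = 1652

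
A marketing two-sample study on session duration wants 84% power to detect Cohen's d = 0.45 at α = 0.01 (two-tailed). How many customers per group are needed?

z_{α/2} = 2.576, z_β = Φ⁻¹(0.84) = 0.994. For small effect (d = 0.45): n per group = 2(z_{α/2} + z_β)²/d² = 2(2.576 + 0.994)²/0.45² = 125.9 → 126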